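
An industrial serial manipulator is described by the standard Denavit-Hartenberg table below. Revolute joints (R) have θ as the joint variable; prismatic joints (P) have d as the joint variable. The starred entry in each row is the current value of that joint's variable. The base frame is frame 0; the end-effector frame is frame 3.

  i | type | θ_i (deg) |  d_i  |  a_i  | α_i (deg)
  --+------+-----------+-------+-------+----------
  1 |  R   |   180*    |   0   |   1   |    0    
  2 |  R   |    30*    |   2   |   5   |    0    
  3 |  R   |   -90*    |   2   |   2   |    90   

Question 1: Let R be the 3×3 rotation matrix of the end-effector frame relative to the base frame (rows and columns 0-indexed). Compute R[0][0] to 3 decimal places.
-0.500

End-effector x-axis (col 0 of R) = (-0.5000,0.8660,0.0000)
R[0][0] = -0.5000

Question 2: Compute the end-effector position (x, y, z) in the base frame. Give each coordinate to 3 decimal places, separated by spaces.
-6.330 -0.768 4.000

after link 1: o_1 = (-1.0000, 0.0000, 0.0000)
after link 2: o_2 = (-5.3301, -2.5000, 2.0000)
after link 3: o_3 = (-6.3301, -0.7679, 4.0000)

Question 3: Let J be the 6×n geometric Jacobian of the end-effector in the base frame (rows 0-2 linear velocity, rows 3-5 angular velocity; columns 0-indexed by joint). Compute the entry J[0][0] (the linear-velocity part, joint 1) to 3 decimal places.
0.768

axis z_0 = ẑ; lever o_n−o_0 = (-6.3301,-0.7679,4.0000)
cross product → J_v[:, 0] = (0.7679,-6.3301,0.0000)
J_ω[:, 0] = z_0
entry J[0][0] = 0.7679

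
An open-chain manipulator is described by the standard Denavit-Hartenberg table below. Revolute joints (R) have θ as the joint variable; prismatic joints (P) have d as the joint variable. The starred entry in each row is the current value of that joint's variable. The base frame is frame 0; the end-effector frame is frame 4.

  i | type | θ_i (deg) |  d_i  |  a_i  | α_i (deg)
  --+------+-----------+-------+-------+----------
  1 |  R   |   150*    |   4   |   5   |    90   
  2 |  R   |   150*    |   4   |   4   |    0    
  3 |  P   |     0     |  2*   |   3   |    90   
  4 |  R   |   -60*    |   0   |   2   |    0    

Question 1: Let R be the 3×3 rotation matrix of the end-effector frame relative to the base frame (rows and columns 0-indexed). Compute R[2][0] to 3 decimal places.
End-effector x-axis (col 0 of R) = (-0.0580,-0.9665,0.2500)
R[2][0] = 0.2500

0.250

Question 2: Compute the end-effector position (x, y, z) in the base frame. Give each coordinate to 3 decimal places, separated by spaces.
after link 1: o_1 = (-4.3301, 2.5000, 4.0000)
after link 2: o_2 = (0.6699, 4.2321, 6.0000)
after link 3: o_3 = (3.9199, 4.6651, 7.5000)
after link 4: o_4 = (3.8038, 2.7321, 8.0000)

3.804 2.732 8.000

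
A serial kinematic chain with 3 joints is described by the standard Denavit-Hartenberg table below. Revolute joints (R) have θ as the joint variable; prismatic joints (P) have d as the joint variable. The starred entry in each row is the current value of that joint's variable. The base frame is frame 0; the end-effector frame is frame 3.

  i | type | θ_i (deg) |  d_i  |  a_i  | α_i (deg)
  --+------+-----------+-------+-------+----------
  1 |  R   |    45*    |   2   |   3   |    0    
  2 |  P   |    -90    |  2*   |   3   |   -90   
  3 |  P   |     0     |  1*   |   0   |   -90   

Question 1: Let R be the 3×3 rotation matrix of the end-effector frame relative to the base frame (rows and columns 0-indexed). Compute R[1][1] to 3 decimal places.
-0.707

End-effector y-axis (col 1 of R) = (-0.7071,-0.7071,-0.0000)
R[1][1] = -0.7071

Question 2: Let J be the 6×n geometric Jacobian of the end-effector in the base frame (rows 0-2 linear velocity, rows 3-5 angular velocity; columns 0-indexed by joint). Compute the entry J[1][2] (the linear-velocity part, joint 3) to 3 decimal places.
prismatic axis z_2 = (0.7071,0.7071,0.0000)
J_v[:, 2] = z_2; J_ω[:, 2] = (0,0,0)
entry J[1][2] = 0.7071

0.707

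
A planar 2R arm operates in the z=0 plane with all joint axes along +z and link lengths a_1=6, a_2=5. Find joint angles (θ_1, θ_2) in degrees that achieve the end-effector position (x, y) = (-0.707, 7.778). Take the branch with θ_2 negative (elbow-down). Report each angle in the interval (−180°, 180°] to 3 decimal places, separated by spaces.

cos θ_2 = (60.9971−6²−5²)/(2·6·5) = -0.0000; θ_2 = -90.0027° (elbow-down)
β = atan2(7.7780,-0.7070) = 95.1938°; ψ = atan2(-5.0000,5.9998) = -39.8067°
θ_1 = β − ψ = 135.0005°

135.000 -90.003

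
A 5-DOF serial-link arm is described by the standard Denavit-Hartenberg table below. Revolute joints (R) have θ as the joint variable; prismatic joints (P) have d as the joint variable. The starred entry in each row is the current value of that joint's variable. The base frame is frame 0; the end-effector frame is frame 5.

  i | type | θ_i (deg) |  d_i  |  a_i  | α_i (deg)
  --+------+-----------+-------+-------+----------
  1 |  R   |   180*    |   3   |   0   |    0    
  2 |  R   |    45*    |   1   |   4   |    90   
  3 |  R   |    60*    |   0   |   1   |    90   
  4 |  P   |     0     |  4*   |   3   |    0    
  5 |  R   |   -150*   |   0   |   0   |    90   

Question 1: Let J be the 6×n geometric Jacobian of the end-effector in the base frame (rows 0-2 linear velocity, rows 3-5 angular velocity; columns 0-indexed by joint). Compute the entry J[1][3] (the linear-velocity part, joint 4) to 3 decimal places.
prismatic axis z_3 = (-0.6124,-0.6124,-0.5000)
J_v[:, 3] = z_3; J_ω[:, 3] = (0,0,0)
entry J[1][3] = -0.6124

-0.612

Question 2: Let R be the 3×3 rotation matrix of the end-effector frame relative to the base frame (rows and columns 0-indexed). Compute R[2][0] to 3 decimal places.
-0.750

End-effector x-axis (col 0 of R) = (0.6597,-0.0474,-0.7500)
R[2][0] = -0.7500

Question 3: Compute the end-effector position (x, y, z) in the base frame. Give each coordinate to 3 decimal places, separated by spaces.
after link 1: o_1 = (0.0000, 0.0000, 3.0000)
after link 2: o_2 = (-2.8284, -2.8284, 4.0000)
after link 3: o_3 = (-3.1820, -3.1820, 4.8660)
after link 4: o_4 = (-6.6921, -6.6921, 5.4641)
after link 5: o_5 = (-6.6921, -6.6921, 5.4641)

-6.692 -6.692 5.464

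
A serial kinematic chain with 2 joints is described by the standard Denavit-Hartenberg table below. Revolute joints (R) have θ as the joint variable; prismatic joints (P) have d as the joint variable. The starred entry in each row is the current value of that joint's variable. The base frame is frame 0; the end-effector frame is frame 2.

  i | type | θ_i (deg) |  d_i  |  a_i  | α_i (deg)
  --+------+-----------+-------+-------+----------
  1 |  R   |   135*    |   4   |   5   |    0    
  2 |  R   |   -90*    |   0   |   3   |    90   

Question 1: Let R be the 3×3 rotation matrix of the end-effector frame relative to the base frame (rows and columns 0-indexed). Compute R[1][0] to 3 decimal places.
0.707

End-effector x-axis (col 0 of R) = (0.7071,0.7071,0.0000)
R[1][0] = 0.7071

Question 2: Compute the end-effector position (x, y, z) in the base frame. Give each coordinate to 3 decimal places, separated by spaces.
-1.414 5.657 4.000

after link 1: o_1 = (-3.5355, 3.5355, 4.0000)
after link 2: o_2 = (-1.4142, 5.6569, 4.0000)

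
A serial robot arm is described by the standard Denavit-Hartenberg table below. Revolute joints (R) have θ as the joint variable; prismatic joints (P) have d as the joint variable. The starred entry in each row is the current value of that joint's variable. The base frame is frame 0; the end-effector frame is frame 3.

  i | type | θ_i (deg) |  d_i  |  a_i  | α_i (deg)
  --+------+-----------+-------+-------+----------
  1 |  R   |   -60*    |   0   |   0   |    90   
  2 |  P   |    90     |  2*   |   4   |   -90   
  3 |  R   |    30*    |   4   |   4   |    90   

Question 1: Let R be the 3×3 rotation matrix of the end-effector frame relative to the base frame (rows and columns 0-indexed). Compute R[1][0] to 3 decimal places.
End-effector x-axis (col 0 of R) = (0.4330,0.2500,0.8660)
R[1][0] = 0.2500

0.250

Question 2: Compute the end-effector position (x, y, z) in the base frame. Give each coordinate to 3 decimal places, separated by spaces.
after link 1: o_1 = (0.0000, 0.0000, 0.0000)
after link 2: o_2 = (-1.7321, -1.0000, 4.0000)
after link 3: o_3 = (-2.0000, 3.4641, 7.4641)

-2.000 3.464 7.464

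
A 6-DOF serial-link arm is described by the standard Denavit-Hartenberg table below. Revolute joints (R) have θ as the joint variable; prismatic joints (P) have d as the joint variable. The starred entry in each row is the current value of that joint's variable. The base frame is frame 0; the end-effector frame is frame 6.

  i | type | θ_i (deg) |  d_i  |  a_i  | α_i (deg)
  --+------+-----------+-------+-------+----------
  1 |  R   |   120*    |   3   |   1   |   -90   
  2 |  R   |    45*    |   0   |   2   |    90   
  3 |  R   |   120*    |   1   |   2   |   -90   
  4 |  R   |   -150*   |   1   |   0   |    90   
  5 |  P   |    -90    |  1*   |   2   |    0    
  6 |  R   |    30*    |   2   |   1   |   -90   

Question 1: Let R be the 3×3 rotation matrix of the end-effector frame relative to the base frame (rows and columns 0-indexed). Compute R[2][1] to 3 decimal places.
End-effector y-axis (col 1 of R) = (-0.5928,0.1607,0.7891)
R[2][1] = 0.7891

0.789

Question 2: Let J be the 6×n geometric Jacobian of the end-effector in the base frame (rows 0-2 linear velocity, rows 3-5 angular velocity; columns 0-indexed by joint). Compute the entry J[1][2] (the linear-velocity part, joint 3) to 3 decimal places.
-1.398

axis z_2 = (-0.3536,0.6124,0.7071); lever o_n−o_2 = (-0.9411,-0.3519,-2.0723)
cross product → J_v[:, 2] = (-1.0201,-1.3981,0.7008)
J_ω[:, 2] = z_2
entry J[1][2] = -1.3981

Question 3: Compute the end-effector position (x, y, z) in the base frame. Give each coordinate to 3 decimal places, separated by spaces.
after link 1: o_1 = (-0.5000, 0.8660, 3.0000)
after link 2: o_2 = (-1.2071, 2.0908, 1.5858)
after link 3: o_3 = (-2.7071, 1.2247, 3.0000)
after link 4: o_4 = (-1.9679, 0.9444, 3.6124)
after link 5: o_5 = (-2.8535, 1.3443, 1.5985)
after link 6: o_6 = (-2.1483, 1.7388, -0.4865)

-2.148 1.739 -0.486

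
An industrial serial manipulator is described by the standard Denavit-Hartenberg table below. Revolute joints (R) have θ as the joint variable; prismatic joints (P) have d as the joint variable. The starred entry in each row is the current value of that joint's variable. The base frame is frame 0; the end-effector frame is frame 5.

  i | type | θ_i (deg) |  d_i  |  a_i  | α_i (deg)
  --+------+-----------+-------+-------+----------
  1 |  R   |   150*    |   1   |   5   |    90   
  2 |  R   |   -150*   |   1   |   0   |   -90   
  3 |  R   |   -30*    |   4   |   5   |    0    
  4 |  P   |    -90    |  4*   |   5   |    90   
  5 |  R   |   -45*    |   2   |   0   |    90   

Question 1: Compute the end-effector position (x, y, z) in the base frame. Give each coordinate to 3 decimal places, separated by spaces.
after link 1: o_1 = (-4.3301, 2.5000, 1.0000)
after link 2: o_2 = (-3.8301, 3.3660, 1.0000)
after link 3: o_3 = (-1.0646, 4.6561, -4.6292)
after link 4: o_4 = (-2.5066, 10.4886, -6.8433)
after link 5: o_5 = (-4.3056, 10.3726, -5.9772)

-4.306 10.373 -5.977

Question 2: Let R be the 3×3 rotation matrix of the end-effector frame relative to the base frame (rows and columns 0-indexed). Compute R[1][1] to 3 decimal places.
-0.058

End-effector y-axis (col 1 of R) = (-0.8995,-0.0580,0.4330)
R[1][1] = -0.0580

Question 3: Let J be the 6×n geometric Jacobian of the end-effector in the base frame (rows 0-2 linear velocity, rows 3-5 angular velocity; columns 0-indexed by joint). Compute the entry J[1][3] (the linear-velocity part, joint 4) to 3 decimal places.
0.250

prismatic axis z_3 = (-0.4330,0.2500,-0.8660)
J_v[:, 3] = z_3; J_ω[:, 3] = (0,0,0)
entry J[1][3] = 0.2500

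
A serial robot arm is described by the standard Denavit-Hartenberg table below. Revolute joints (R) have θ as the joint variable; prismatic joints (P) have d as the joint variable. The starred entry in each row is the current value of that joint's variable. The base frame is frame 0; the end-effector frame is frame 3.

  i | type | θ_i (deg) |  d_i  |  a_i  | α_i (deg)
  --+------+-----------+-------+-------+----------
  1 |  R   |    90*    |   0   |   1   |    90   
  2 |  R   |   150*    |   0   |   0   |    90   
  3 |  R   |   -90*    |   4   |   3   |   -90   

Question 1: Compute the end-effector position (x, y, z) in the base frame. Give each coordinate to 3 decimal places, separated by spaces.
-3.000 3.000 3.464

after link 1: o_1 = (0.0000, 1.0000, 0.0000)
after link 2: o_2 = (0.0000, 1.0000, 0.0000)
after link 3: o_3 = (-3.0000, 3.0000, 3.4641)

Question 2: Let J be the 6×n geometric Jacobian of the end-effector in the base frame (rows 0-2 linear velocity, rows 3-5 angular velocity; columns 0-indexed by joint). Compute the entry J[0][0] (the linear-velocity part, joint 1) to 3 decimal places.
-3.000

axis z_0 = ẑ; lever o_n−o_0 = (-3.0000,3.0000,3.4641)
cross product → J_v[:, 0] = (-3.0000,-3.0000,0.0000)
J_ω[:, 0] = z_0
entry J[0][0] = -3.0000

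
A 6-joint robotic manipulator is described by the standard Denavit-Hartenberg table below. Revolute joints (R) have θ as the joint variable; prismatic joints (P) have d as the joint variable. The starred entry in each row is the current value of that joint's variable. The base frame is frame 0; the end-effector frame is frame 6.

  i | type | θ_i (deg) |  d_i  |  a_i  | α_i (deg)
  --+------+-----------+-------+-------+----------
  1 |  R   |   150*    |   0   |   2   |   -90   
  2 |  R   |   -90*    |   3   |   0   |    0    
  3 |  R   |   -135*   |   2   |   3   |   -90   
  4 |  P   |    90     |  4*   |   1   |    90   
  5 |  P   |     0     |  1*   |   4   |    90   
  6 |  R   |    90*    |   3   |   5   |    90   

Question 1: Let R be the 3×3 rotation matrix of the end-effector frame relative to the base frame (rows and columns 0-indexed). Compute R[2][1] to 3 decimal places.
End-effector y-axis (col 1 of R) = (-0.6124,0.3536,-0.7071)
R[2][1] = -0.7071

-0.707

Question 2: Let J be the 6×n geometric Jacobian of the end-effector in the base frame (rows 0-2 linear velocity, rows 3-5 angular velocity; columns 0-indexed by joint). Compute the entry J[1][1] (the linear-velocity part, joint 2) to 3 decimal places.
-2.828

axis z_1 = (-0.5000,-0.8660,0.0000); lever o_n−o_1 = (6.1237,-3.5355,-5.6569)
cross product → J_v[:, 1] = (4.8990,-2.8284,7.0711)
J_ω[:, 1] = z_1
entry J[1][1] = -2.8284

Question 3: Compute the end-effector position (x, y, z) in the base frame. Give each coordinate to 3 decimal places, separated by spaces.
after link 1: o_1 = (-1.7321, 1.0000, 0.0000)
after link 2: o_2 = (-3.2321, -1.5981, 0.0000)
after link 3: o_3 = (-2.3949, -4.3908, -2.1213)
after link 4: o_4 = (0.5546, -4.9390, 0.7071)
after link 5: o_5 = (3.1669, -1.8284, 0.0000)
after link 6: o_6 = (4.3917, -2.5355, -5.6569)

4.392 -2.536 -5.657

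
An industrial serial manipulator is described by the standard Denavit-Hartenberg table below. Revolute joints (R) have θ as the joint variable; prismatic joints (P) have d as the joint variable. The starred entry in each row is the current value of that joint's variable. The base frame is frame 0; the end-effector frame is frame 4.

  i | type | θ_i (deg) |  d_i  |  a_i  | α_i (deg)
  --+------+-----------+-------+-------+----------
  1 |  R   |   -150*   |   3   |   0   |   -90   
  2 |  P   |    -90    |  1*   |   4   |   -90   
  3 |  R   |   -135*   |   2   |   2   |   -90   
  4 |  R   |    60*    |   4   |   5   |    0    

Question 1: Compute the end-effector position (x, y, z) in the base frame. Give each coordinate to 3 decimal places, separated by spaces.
5.523 -4.906 6.646

after link 1: o_1 = (0.0000, 0.0000, 3.0000)
after link 2: o_2 = (0.5000, -0.8660, 7.0000)
after link 3: o_3 = (-0.5249, -3.0908, 5.5858)
after link 4: o_4 = (5.5232, -4.9061, 6.6464)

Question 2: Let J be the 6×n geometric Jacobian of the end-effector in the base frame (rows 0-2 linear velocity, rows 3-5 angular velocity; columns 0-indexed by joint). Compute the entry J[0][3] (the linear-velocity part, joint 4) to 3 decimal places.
0.634

axis z_3 = (0.3536,-0.6124,0.7071); lever o_n−o_3 = (6.0481,-1.8154,1.0607)
cross product → J_v[:, 3] = (0.6341,3.9017,3.0619)
J_ω[:, 3] = z_3
entry J[0][3] = 0.6341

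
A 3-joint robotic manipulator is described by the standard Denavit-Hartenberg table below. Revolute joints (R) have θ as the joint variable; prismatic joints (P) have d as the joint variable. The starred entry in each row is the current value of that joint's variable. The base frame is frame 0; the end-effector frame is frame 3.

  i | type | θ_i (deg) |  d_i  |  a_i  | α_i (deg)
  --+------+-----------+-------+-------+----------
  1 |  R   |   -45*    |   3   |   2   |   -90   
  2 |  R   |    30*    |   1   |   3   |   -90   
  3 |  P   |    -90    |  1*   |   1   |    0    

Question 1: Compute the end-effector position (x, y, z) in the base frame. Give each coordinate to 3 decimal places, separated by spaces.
4.312 -1.484 0.634

after link 1: o_1 = (1.4142, -1.4142, 3.0000)
after link 2: o_2 = (3.9584, -2.5442, 1.5000)
after link 3: o_3 = (4.3120, -1.4836, 0.6340)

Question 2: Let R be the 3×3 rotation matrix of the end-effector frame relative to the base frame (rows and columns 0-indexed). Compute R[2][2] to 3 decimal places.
-0.866

End-effector z-axis (col 2 of R) = (-0.3536,0.3536,-0.8660)
R[2][2] = -0.8660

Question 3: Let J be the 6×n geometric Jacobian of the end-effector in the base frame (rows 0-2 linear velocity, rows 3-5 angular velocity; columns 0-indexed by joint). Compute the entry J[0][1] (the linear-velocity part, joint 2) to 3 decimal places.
axis z_1 = (0.7071,0.7071,0.0000); lever o_n−o_1 = (2.8978,-0.0694,-2.3660)
cross product → J_v[:, 1] = (-1.6730,1.6730,-2.0981)
J_ω[:, 1] = z_1
entry J[0][1] = -1.6730

-1.673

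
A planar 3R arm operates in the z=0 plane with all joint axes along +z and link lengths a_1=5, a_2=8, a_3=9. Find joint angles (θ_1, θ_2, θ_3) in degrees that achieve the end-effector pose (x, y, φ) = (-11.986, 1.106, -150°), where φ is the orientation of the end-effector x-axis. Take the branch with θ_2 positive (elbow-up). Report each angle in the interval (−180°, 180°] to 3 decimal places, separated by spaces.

44.998 120.002 45.000

wrist centre = target − a_3·(cos φ, sin φ) = (-4.1918, 5.6060)
cos θ_2 = (48.9982−5²−8²)/(2·5·8) = -0.5000; θ_2 = 120.0015° (elbow-up)
β = atan2(5.6060,-4.1918) = 126.7865°; ψ = atan2(6.9281,0.9998) = 81.7881°
θ_1 = β − ψ = 44.9984°
θ_3 = φ − θ_1 − θ_2 = 45.0001° (wrapped to (-180°,180°])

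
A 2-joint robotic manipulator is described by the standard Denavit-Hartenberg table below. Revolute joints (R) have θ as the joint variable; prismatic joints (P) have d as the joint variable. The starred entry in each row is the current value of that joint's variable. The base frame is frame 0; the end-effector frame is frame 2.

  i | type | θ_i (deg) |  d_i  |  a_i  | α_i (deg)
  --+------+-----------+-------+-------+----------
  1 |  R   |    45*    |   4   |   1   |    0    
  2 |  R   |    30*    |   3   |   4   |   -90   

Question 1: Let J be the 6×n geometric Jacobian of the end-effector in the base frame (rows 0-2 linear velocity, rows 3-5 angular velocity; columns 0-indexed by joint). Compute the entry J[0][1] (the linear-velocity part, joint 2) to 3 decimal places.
axis z_1 = (0.0000,0.0000,1.0000); lever o_n−o_1 = (1.0353,3.8637,3.0000)
cross product → J_v[:, 1] = (-3.8637,1.0353,0.0000)
J_ω[:, 1] = z_1
entry J[0][1] = -3.8637

-3.864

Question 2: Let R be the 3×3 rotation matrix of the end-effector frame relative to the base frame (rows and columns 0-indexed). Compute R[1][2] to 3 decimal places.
End-effector z-axis (col 2 of R) = (-0.9659,0.2588,0.0000)
R[1][2] = 0.2588

0.259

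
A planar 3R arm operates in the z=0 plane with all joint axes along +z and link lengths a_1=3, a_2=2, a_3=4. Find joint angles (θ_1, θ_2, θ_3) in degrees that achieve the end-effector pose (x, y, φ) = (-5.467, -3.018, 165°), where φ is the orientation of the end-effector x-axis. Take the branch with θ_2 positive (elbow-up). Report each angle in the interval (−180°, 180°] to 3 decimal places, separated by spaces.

-134.996 60.002 -120.007

wrist centre = target − a_3·(cos φ, sin φ) = (-1.6033, -4.0533)
cos θ_2 = (18.9996−3²−2²)/(2·3·2) = 0.5000; θ_2 = 60.0022° (elbow-up)
β = atan2(-4.0533,-1.6033) = -111.5816°; ψ = atan2(1.7321,3.9999) = 23.4140°
θ_1 = β − ψ = -134.9956°
θ_3 = φ − θ_1 − θ_2 = -120.0066° (wrapped to (-180°,180°])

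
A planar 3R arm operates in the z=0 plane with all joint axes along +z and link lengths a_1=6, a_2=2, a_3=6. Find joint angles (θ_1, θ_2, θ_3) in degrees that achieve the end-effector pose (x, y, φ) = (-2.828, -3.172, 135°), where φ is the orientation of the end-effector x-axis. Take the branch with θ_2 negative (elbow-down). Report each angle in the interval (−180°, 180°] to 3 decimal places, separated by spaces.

-68.405 -44.975 -111.621

wrist centre = target − a_3·(cos φ, sin φ) = (1.4146, -7.4146)
cos θ_2 = (56.9781−6²−2²)/(2·6·2) = 0.7074; θ_2 = -44.9745° (elbow-down)
β = atan2(-7.4146,1.4146) = -79.1983°; ψ = atan2(-1.4136,7.4148) = -10.7935°
θ_1 = β − ψ = -68.4048°
θ_3 = φ − θ_1 − θ_2 = -111.6206° (wrapped to (-180°,180°])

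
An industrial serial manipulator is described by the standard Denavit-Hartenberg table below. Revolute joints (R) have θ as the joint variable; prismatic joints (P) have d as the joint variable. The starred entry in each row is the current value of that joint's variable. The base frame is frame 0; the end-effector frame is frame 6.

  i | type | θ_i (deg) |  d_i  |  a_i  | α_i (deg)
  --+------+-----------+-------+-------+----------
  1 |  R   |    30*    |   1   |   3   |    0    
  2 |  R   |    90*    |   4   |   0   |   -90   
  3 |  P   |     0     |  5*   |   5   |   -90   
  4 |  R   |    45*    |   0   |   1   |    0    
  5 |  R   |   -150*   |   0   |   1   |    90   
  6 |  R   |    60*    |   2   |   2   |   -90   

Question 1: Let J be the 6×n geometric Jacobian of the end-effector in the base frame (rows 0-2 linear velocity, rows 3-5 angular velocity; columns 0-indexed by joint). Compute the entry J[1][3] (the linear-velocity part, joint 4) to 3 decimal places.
-0.259

axis z_3 = (-0.0000,-0.0000,-1.0000); lever o_n−o_3 = (0.2588,-1.8625,-1.7321)
cross product → J_v[:, 3] = (-1.8625,-0.2588,0.0000)
J_ω[:, 3] = z_3
entry J[1][3] = -0.2588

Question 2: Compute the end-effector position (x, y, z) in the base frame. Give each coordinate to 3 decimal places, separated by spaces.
after link 1: o_1 = (2.5981, 1.5000, 1.0000)
after link 2: o_2 = (2.5981, 1.5000, 5.0000)
after link 3: o_3 = (-4.2321, 3.3301, 5.0000)
after link 4: o_4 = (-3.9732, 4.2961, 5.0000)
after link 5: o_5 = (-4.6803, 3.5889, 5.0000)
after link 6: o_6 = (-3.9732, 1.4676, 3.2679)

-3.973 1.468 3.268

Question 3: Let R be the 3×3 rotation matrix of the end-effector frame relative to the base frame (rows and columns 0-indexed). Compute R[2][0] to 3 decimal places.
-0.866

End-effector x-axis (col 0 of R) = (-0.3536,-0.3536,-0.8660)
R[2][0] = -0.8660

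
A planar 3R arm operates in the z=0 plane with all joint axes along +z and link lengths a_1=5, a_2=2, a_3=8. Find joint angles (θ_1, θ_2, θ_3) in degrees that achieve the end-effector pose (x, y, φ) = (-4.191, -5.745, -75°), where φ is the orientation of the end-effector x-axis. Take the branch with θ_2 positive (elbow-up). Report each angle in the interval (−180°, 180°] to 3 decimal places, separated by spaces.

wrist centre = target − a_3·(cos φ, sin φ) = (-6.2616, 1.9824)
cos θ_2 = (43.1370−5²−2²)/(2·5·2) = 0.7068; θ_2 = 45.0209° (elbow-up)
β = atan2(1.9824,-6.2616) = 162.4322°; ψ = atan2(1.4147,6.4137) = 12.4391°
θ_1 = β − ψ = 149.9931°
θ_3 = φ − θ_1 − θ_2 = 89.9860° (wrapped to (-180°,180°])

149.993 45.021 89.986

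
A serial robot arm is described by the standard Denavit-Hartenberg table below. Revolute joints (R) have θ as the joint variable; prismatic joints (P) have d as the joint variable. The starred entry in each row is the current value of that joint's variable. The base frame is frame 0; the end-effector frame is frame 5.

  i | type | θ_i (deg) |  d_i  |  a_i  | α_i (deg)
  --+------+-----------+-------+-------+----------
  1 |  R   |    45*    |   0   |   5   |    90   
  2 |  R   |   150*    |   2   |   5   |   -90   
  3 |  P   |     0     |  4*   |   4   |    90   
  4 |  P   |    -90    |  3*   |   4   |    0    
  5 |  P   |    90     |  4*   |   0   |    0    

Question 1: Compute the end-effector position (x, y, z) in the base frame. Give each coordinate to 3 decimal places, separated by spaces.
after link 1: o_1 = (3.5355, 3.5355, 0.0000)
after link 2: o_2 = (1.8879, -0.9405, 2.5000)
after link 3: o_3 = (-1.9758, -4.8042, 1.0359)
after link 4: o_4 = (1.5597, -5.5114, 4.5000)
after link 5: o_5 = (4.3881, -8.3398, 4.5000)

4.388 -8.340 4.500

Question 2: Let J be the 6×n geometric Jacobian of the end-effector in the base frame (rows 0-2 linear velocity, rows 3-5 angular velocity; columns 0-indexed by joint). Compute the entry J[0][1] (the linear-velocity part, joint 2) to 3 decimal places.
-3.182

axis z_1 = (0.7071,-0.7071,0.0000); lever o_n−o_1 = (0.8526,-11.8753,4.5000)
cross product → J_v[:, 1] = (-3.1820,-3.1820,-7.7942)
J_ω[:, 1] = z_1
entry J[0][1] = -3.1820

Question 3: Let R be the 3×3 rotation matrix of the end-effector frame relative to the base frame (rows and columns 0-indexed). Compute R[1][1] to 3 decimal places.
End-effector y-axis (col 1 of R) = (-0.3536,-0.3536,-0.8660)
R[1][1] = -0.3536

-0.354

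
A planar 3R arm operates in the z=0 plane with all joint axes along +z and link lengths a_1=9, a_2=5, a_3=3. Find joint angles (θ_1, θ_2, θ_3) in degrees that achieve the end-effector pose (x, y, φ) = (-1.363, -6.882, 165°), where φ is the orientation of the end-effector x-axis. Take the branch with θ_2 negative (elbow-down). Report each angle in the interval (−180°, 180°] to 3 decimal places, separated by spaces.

wrist centre = target − a_3·(cos φ, sin φ) = (1.5348, -7.6585)
cos θ_2 = (61.0075−9²−5²)/(2·9·5) = -0.4999; θ_2 = -119.9945° (elbow-down)
β = atan2(-7.6585,1.5348) = -78.6679°; ψ = atan2(-4.3304,6.5004) = -33.6703°
θ_1 = β − ψ = -44.9976°
θ_3 = φ − θ_1 − θ_2 = -30.0079° (wrapped to (-180°,180°])

-44.998 -119.994 -30.008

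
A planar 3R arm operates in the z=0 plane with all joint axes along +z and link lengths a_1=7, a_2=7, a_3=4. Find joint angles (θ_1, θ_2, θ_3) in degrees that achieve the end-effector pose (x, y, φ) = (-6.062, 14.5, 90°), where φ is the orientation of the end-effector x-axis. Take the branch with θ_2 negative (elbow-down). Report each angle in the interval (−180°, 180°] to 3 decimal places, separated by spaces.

wrist centre = target − a_3·(cos φ, sin φ) = (-6.0620, 10.5000)
cos θ_2 = (146.9978−7²−7²)/(2·7·7) = 0.5000; θ_2 = -60.0015° (elbow-down)
β = atan2(10.5000,-6.0620) = 119.9993°; ψ = atan2(-6.0623,10.4998) = -30.0007°
θ_1 = β − ψ = 150.0000°
θ_3 = φ − θ_1 − θ_2 = 0.0015° (wrapped to (-180°,180°])

150.000 -60.001 0.001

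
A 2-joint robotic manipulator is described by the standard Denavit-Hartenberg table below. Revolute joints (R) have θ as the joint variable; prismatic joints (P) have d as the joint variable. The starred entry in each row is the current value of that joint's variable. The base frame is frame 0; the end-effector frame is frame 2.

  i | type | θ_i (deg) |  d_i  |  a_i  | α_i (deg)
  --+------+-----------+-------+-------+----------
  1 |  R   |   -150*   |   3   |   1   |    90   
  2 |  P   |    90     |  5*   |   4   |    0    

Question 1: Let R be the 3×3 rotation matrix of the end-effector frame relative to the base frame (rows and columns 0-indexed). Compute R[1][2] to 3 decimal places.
End-effector z-axis (col 2 of R) = (-0.5000,0.8660,0.0000)
R[1][2] = 0.8660

0.866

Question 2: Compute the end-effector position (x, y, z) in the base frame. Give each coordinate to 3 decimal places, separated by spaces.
after link 1: o_1 = (-0.8660, -0.5000, 3.0000)
after link 2: o_2 = (-3.3660, 3.8301, 7.0000)

-3.366 3.830 7.000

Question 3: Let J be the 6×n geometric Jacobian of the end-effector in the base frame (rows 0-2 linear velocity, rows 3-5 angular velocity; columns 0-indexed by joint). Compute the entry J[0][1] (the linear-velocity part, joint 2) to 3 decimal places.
-0.500

prismatic axis z_1 = (-0.5000,0.8660,0.0000)
J_v[:, 1] = z_1; J_ω[:, 1] = (0,0,0)
entry J[0][1] = -0.5000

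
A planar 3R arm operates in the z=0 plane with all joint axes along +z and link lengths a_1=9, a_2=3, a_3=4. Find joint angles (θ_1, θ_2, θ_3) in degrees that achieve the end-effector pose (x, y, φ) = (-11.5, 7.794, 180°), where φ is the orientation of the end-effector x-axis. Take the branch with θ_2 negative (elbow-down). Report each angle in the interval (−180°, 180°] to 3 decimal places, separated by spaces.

147.797 -60.004 92.207

wrist centre = target − a_3·(cos φ, sin φ) = (-7.5000, 7.7940)
cos θ_2 = (116.9964−9²−3²)/(2·9·3) = 0.4999; θ_2 = -60.0044° (elbow-down)
β = atan2(7.7940,-7.5000) = 133.8987°; ψ = atan2(-2.5982,10.4998) = -13.8987°
θ_1 = β − ψ = 147.7975°
θ_3 = φ − θ_1 − θ_2 = 92.2069° (wrapped to (-180°,180°])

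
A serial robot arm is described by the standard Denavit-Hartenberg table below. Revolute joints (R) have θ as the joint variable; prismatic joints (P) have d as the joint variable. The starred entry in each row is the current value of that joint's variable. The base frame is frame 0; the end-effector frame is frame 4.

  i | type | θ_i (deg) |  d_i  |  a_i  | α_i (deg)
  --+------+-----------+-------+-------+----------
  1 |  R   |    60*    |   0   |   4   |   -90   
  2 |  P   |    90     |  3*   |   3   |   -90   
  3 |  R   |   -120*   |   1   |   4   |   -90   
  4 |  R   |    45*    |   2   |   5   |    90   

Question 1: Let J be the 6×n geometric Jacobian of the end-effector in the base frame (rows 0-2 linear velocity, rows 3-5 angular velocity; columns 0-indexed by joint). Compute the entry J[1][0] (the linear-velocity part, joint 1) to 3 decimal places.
axis z_0 = ẑ; lever o_n−o_0 = (-5.8480,10.9229,-0.9643)
cross product → J_v[:, 0] = (-10.9229,-5.8480,0.0000)
J_ω[:, 0] = z_0
entry J[1][0] = -5.8480

-5.848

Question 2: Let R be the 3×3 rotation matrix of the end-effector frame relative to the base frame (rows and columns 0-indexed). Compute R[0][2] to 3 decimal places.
-0.884

End-effector z-axis (col 2 of R) = (-0.8839,-0.3062,0.3536)
R[0][2] = -0.8839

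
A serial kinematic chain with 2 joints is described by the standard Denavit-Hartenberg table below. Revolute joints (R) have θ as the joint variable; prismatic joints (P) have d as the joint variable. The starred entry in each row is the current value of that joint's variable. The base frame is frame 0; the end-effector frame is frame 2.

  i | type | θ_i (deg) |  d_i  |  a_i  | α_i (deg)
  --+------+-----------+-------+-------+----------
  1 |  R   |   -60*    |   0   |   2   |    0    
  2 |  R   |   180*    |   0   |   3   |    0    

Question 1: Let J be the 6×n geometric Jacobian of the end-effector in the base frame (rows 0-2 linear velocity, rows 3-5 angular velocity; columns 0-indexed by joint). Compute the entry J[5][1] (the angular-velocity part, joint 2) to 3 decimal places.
axis z_1 = (0.0000,0.0000,1.0000); lever o_n−o_1 = (-1.5000,2.5981,0.0000)
cross product → J_v[:, 1] = (-2.5981,-1.5000,0.0000)
J_ω[:, 1] = z_1
entry J[5][1] = 1.0000

1.000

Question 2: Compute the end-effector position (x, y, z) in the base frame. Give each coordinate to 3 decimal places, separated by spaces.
after link 1: o_1 = (1.0000, -1.7321, 0.0000)
after link 2: o_2 = (-0.5000, 0.8660, 0.0000)

-0.500 0.866 0.000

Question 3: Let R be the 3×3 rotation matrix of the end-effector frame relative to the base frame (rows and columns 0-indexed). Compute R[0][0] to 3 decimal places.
End-effector x-axis (col 0 of R) = (-0.5000,0.8660,0.0000)
R[0][0] = -0.5000

-0.500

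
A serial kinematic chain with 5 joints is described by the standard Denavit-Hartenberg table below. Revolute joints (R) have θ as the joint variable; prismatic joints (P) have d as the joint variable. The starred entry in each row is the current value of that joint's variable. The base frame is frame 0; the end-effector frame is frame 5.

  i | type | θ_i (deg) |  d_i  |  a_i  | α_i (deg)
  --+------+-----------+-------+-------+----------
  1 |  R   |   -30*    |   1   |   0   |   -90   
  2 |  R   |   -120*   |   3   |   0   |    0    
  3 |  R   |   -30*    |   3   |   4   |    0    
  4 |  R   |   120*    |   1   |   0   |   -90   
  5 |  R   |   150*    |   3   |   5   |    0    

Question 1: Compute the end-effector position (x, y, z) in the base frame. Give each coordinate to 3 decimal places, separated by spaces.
after link 1: o_1 = (0.0000, 0.0000, 1.0000)
after link 2: o_2 = (1.5000, 2.5981, 1.0000)
after link 3: o_3 = (0.0000, 6.9282, 3.0000)
after link 4: o_4 = (0.5000, 7.7942, 3.0000)
after link 5: o_5 = (-2.6986, 6.7542, -1.7631)

-2.699 6.754 -1.763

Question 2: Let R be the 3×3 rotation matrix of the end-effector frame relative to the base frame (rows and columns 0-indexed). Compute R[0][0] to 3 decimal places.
End-effector x-axis (col 0 of R) = (-0.8995,-0.0580,-0.4330)
R[0][0] = -0.8995

-0.900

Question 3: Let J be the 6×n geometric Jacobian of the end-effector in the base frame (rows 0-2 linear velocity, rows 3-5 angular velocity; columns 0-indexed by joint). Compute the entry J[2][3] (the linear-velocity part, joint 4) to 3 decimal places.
2.250

axis z_3 = (0.5000,0.8660,0.0000); lever o_n−o_3 = (-2.6986,-0.1740,-4.7631)
cross product → J_v[:, 3] = (-4.1250,2.3816,2.2500)
J_ω[:, 3] = z_3
entry J[2][3] = 2.2500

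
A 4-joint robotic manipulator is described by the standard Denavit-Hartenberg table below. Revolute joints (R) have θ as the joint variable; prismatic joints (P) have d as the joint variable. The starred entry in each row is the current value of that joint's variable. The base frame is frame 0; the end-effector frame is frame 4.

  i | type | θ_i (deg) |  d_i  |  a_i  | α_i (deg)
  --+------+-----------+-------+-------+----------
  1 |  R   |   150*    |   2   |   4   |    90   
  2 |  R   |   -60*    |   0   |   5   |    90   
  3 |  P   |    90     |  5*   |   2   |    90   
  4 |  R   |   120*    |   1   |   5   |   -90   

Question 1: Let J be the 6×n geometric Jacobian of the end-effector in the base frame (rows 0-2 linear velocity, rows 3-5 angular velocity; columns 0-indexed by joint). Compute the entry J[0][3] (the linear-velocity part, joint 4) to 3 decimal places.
-4.040

axis z_3 = (-0.4330,0.2500,-0.8660); lever o_n−o_3 = (1.5646,-3.7901,-3.0311)
cross product → J_v[:, 3] = (-4.0401,-2.6675,1.2500)
J_ω[:, 3] = z_3
entry J[0][3] = -4.0401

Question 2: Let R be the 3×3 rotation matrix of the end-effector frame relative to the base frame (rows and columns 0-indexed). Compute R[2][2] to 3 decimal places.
End-effector z-axis (col 2 of R) = (-0.8080,-0.5335,0.2500)
R[2][2] = 0.2500

0.250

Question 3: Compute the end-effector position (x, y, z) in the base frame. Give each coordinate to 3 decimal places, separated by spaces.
after link 1: o_1 = (-3.4641, 2.0000, 2.0000)
after link 2: o_2 = (-5.6292, 3.2500, -2.3301)
after link 3: o_3 = (-0.8792, 2.8170, -4.8301)
after link 4: o_4 = (0.6854, -0.9731, -7.8612)

0.685 -0.973 -7.861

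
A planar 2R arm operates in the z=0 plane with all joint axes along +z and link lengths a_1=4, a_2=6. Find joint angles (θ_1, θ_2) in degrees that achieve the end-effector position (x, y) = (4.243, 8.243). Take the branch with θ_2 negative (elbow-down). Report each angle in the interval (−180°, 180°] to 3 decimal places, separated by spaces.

cos θ_2 = (85.9501−4²−6²)/(2·4·6) = 0.7073; θ_2 = -44.9849° (elbow-down)
β = atan2(8.2430,4.2430) = 62.7633°; ψ = atan2(-4.2415,8.2438) = -27.2264°
θ_1 = β − ψ = 89.9897°

89.990 -44.985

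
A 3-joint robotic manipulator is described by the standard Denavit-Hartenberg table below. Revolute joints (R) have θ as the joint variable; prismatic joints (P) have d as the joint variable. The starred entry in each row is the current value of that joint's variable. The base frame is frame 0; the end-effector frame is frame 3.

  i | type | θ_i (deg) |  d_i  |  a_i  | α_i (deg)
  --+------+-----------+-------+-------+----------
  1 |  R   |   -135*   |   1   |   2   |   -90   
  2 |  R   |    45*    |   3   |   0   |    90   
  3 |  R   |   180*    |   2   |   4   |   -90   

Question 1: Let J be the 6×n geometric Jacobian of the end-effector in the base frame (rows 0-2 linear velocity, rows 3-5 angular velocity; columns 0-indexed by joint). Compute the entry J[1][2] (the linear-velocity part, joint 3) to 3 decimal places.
axis z_2 = (-0.5000,-0.5000,0.7071); lever o_n−o_2 = (1.0000,1.0000,4.2426)
cross product → J_v[:, 2] = (-2.8284,2.8284,0.0000)
J_ω[:, 2] = z_2
entry J[1][2] = 2.8284

2.828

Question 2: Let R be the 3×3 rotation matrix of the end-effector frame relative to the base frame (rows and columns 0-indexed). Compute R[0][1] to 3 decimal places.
End-effector y-axis (col 1 of R) = (0.5000,0.5000,-0.7071)
R[0][1] = 0.5000

0.500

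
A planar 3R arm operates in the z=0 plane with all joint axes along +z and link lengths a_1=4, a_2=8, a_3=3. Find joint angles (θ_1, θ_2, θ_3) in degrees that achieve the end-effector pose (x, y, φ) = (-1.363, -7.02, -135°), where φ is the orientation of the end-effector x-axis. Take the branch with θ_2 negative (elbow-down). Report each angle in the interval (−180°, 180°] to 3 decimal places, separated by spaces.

wrist centre = target − a_3·(cos φ, sin φ) = (0.7583, -4.8987)
cos θ_2 = (24.5721−4²−8²)/(2·4·8) = -0.8661; θ_2 = -150.0041° (elbow-down)
β = atan2(-4.8987,0.7583) = -81.2004°; ψ = atan2(-3.9995,-2.9285) = -126.2120°
θ_1 = β − ψ = 45.0116°
θ_3 = φ − θ_1 − θ_2 = -30.0076° (wrapped to (-180°,180°])

45.012 -150.004 -30.008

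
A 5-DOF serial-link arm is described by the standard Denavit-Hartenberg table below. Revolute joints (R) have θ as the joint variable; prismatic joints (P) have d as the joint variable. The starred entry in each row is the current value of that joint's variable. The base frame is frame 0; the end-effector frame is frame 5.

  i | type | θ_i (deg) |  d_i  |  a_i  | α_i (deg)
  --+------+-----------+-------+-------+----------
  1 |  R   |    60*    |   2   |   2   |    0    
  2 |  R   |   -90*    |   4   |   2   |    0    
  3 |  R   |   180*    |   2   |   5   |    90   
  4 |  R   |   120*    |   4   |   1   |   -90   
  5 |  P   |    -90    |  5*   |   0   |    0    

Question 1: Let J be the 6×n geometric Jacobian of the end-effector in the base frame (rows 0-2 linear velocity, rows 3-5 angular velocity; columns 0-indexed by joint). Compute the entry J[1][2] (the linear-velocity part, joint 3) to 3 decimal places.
axis z_2 = (0.0000,0.0000,1.0000); lever o_n−o_2 = (1.8529,3.5490,0.3660)
cross product → J_v[:, 2] = (-3.5490,1.8529,0.0000)
J_ω[:, 2] = z_2
entry J[1][2] = 1.8529

1.853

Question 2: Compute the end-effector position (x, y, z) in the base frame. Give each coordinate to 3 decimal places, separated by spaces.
4.585 4.281 6.366

after link 1: o_1 = (1.0000, 1.7321, 2.0000)
after link 2: o_2 = (2.7321, 0.7321, 6.0000)
after link 3: o_3 = (-1.5981, 3.2321, 8.0000)
after link 4: o_4 = (0.8349, 6.4462, 8.8660)
after link 5: o_5 = (4.5849, 4.2811, 6.3660)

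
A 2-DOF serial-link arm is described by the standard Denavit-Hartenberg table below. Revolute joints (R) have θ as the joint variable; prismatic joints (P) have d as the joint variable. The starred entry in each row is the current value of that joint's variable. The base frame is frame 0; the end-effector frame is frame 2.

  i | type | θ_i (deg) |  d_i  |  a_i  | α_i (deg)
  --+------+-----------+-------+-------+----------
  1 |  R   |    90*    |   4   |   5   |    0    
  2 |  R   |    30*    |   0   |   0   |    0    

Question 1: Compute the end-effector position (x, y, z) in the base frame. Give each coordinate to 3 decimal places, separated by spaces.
0.000 5.000 4.000

after link 1: o_1 = (0.0000, 5.0000, 4.0000)
after link 2: o_2 = (0.0000, 5.0000, 4.0000)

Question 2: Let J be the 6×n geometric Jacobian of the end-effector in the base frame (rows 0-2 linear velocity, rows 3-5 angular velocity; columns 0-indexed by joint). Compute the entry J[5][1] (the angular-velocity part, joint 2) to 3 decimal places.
axis z_1 = (0.0000,0.0000,1.0000); lever o_n−o_1 = (0.0000,0.0000,0.0000)
cross product → J_v[:, 1] = (0.0000,0.0000,0.0000)
J_ω[:, 1] = z_1
entry J[5][1] = 1.0000

1.000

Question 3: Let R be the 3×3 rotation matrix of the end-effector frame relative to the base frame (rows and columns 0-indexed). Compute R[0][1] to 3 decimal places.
End-effector y-axis (col 1 of R) = (-0.8660,-0.5000,0.0000)
R[0][1] = -0.8660

-0.866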